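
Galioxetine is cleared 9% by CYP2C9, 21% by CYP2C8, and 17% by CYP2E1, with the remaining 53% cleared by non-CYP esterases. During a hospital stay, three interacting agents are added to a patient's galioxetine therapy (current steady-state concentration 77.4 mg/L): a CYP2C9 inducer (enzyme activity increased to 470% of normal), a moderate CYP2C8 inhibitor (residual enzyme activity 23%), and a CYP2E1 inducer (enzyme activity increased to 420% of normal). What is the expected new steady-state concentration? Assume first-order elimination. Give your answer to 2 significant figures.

45 mg/L

The CYP2C9 pathway (9% of clearance) increases to 4.7× activity: 0.09 × 4.7 = 0.423.
The CYP2C8 pathway (21% of clearance) is reduced to 0.23× activity: 0.21 × 0.23 = 0.0483.
The CYP2E1 pathway (17% of clearance) increases to 4.2× activity: 0.17 × 4.2 = 0.714.
Non-CYP routes (53%) are unchanged.
New clearance relative to baseline: 0.423 + 0.0483 + 0.714 + 0.53 = 1.7153.
Dividing the baseline by the relative clearance: 77.4 / 1.7153 = 45 mg/L.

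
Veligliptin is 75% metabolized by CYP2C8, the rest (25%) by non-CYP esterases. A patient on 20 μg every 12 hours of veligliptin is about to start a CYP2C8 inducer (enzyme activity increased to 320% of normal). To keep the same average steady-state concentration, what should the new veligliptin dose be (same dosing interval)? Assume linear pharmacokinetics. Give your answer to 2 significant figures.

The CYP2C8 pathway (75% of clearance) rises to 3.2× activity: 0.75 × 3.2 = 2.4.
Non-CYP routes (25%) are unchanged.
CL_new/CL_old = 2.4 + 0.25 = 2.65.
Css,avg = (dose rate)/CL, so holding Css fixed requires dose ∝ CL: 20 × 2.65 = 53 μg.

53 μg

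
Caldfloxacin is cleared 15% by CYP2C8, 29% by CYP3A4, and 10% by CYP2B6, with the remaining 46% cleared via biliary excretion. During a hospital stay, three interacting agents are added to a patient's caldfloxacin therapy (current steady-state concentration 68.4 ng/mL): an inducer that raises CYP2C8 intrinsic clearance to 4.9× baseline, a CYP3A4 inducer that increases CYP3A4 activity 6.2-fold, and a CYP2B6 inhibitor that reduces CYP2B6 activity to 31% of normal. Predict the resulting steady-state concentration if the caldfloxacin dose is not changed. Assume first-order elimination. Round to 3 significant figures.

The CYP2C8 pathway (15% of clearance) increases to 4.9× activity: 0.15 × 4.9 = 0.735.
The CYP3A4 pathway (29% of clearance) rises to 6.2× activity: 0.29 × 6.2 = 1.798.
The CYP2B6 pathway (10% of clearance) is reduced to 0.31× activity: 0.1 × 0.31 = 0.031.
The remaining 46% of clearance is unaffected.
New clearance relative to baseline: 0.735 + 1.798 + 0.031 + 0.46 = 3.024.
Dividing the baseline by the relative clearance: 68.4 / 3.024 = 22.6 ng/mL.

22.6 ng/mL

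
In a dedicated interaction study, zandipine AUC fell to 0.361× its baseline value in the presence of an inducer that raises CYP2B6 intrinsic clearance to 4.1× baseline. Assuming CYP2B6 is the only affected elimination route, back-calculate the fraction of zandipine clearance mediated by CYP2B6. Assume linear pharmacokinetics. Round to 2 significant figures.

Write x for the fraction cleared via CYP2B6. The observed AUC change means clearance rose to 1/0.361 = 2.77 of baseline.
Setting x·4.1 + (1 − x) = 2.77 and solving: x = (2.77 − 1)/(4.1 − 1) = 0.57.

0.57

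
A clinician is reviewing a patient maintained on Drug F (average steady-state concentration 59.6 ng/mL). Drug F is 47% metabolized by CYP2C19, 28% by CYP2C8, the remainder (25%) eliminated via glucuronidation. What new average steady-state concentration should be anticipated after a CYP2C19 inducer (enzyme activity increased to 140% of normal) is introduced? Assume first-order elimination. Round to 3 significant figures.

CYP2C19: 0.47 × 1.4 = 0.658
CYP2C8: 0.28 (unchanged)
Other: 0.25 (unchanged)
New clearance relative to baseline: 0.658 + 0.28 + 0.25 = 1.188.
With dosing unchanged, average steady-state concentration scales as 1/CL: 59.6 / 1.188 = 50.2 ng/mL.

50.2 ng/mL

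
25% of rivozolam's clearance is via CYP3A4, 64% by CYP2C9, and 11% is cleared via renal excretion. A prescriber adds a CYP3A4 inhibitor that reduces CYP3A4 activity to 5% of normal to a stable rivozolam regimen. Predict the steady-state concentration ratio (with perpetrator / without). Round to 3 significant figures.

The CYP3A4 pathway (25% of clearance) is reduced to 0.05× activity: 0.25 × 0.05 = 0.0125.
CYP2C9 (64%) and the residual 11% are unaffected.
New clearance relative to baseline: 0.0125 + 0.64 + 0.11 = 0.7625.
Steady-state concentration ratio = CL_old/CL_new = 1 / 0.7625 = 1.31.

1.31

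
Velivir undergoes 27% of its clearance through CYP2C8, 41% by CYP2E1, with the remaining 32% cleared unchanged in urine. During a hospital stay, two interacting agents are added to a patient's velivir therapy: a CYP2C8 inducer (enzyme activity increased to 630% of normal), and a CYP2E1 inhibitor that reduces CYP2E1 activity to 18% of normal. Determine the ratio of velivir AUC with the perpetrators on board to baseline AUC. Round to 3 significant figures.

The CYP2C8 pathway (27% of clearance) is boosted to 6.3× activity: 0.27 × 6.3 = 1.701.
The CYP2E1 pathway (41% of clearance) falls to 0.18× activity: 0.41 × 0.18 = 0.0738.
Non-CYP routes (32%) are unchanged.
Relative clearance = 1.701 + 0.0738 + 0.32 = 2.0948.
AUC ∝ 1/CL: fold-change = 1 / 2.0948 = 0.477.

0.477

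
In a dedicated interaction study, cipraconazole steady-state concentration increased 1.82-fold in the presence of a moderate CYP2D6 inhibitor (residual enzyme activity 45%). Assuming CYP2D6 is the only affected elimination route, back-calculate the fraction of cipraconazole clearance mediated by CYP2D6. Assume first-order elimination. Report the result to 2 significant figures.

Let x = fm,CYP2D6. Because steady-state concentration ∝ 1/CL, relative clearance fell to 1/1.82 = 0.5495.
Only the CYP2D6 route changed, so 0.5495 = x·0.45 + (1 − x), giving x = 0.82.

0.82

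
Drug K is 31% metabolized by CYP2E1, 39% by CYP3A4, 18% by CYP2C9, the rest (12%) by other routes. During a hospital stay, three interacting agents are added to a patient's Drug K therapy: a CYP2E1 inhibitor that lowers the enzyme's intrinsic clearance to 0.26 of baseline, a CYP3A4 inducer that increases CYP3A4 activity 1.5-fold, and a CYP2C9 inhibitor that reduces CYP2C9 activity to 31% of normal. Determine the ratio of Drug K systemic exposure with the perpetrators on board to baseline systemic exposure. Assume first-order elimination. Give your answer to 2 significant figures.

The CYP2E1 pathway (31% of clearance) drops to 0.26× activity: 0.31 × 0.26 = 0.0806.
The CYP3A4 pathway (39% of clearance) is boosted to 1.5× activity: 0.39 × 1.5 = 0.585.
The CYP2C9 pathway (18% of clearance) drops to 0.31× activity: 0.18 × 0.31 = 0.0558.
Non-CYP routes (12%) are unchanged.
CL_new/CL_old = 0.0806 + 0.585 + 0.0558 + 0.12 = 0.8414.
Net systemic exposure ratio = 1 / 0.8414 = 1.2.

1.2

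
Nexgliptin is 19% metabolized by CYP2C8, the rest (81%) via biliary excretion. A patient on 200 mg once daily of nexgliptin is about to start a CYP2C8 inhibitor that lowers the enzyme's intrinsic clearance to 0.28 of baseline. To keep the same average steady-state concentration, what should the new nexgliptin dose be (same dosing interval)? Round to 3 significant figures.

173 mg

The CYP2C8 pathway (19% of clearance) falls to 0.28× activity: 0.19 × 0.28 = 0.0532.
The remaining 81% of clearance is unaffected.
New clearance relative to baseline: 0.0532 + 0.81 = 0.8632.
Exposure is unchanged when dose changes in proportion to clearance. New dose = 200 mg × 0.8632 = 173 mg.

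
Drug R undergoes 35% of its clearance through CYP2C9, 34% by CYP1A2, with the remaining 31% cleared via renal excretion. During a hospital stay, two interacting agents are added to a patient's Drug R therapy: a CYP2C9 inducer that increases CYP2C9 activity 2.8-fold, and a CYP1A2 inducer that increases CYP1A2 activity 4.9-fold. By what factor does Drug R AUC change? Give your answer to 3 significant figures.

CYP2C9: 0.35 × 2.8 = 0.98
CYP1A2: 0.34 × 4.9 = 1.666
Other: 0.31 (unchanged)
Relative clearance = 0.98 + 1.666 + 0.31 = 2.956.
AUC ∝ 1/CL: fold-change = 1 / 2.956 = 0.338.

0.338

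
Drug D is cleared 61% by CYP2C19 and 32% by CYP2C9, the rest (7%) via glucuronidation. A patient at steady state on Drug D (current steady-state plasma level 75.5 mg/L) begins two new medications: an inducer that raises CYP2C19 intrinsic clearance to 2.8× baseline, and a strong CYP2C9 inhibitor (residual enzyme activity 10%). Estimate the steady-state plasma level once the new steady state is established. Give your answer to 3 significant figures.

41.7 mg/L

CYP2C19: 0.61 × 2.8 = 1.708
CYP2C9: 0.32 × 0.1 = 0.032
Other: 0.07 (unchanged)
CL_new/CL_old = 1.708 + 0.032 + 0.07 = 1.81.
New steady-state plasma level = 75.5 / 1.81 = 41.7 mg/L (concentration scales inversely with clearance).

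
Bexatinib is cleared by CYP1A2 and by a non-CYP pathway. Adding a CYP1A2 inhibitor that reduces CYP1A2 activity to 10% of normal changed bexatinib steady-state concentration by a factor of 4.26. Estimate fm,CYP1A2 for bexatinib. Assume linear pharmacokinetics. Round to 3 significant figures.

0.850

CL'/CL = 1 / 4.26 = 0.2347
0.1·fm + (1 − fm) = 0.2347
fm = (0.2347 − 1) / (0.1 − 1) = 0.850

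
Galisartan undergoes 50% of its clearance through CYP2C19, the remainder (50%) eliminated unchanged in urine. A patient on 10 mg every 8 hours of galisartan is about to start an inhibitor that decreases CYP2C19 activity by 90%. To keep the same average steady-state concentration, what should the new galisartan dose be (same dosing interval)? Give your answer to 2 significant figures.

5.5 mg

CYP2C19: 0.5 × 0.1 = 0.05
Other: 0.5 (unchanged)
CL_new/CL_old = 0.05 + 0.5 = 0.55.
To maintain the same steady-state level, dose must scale with clearance: new dose = 10 × 0.55 = 5.5 mg.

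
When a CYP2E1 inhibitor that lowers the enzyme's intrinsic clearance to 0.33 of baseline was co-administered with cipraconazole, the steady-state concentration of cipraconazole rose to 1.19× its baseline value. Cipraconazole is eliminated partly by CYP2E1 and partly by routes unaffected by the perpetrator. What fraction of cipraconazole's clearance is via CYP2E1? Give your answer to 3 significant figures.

CL'/CL = 1 / 1.19 = 0.8403
0.33·fm + (1 − fm) = 0.8403
fm = (0.8403 − 1) / (0.33 − 1) = 0.238

0.238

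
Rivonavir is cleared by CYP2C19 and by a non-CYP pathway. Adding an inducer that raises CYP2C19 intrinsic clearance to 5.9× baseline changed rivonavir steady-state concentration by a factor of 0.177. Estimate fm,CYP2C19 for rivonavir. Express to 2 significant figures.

0.95

Call the CYP2C19 fraction fm. After the interaction, CL_new/CL_old = fm × 5.9 + (1 − fm).
Steady-state concentration ratio = 1 / (new CL fraction), so new CL fraction = 1 / 0.177 = 5.65.
fm × 5.9 + 1 − fm = 5.65  ⇒  fm × (5.9 − 1) = 4.65  ⇒  fm = 0.95.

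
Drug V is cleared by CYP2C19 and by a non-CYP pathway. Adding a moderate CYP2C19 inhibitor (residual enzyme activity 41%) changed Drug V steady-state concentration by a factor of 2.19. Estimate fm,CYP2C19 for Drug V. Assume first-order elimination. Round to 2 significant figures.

0.92

CL'/CL = 1 / 2.19 = 0.4566
0.41·fm + (1 − fm) = 0.4566
fm = (0.4566 − 1) / (0.41 − 1) = 0.92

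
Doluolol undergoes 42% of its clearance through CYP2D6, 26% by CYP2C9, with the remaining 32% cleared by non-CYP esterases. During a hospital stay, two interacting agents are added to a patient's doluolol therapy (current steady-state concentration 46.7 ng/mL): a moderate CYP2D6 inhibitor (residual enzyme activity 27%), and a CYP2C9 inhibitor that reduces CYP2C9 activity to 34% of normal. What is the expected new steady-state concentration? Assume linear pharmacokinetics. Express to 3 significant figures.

The CYP2D6 pathway (42% of clearance) falls to 0.27× activity: 0.42 × 0.27 = 0.1134.
The CYP2C9 pathway (26% of clearance) falls to 0.34× activity: 0.26 × 0.34 = 0.0884.
The remaining 32% of clearance is unaffected.
Relative clearance = 0.1134 + 0.0884 + 0.32 = 0.5218.
Steady-state concentration ∝ 1/CL: new value = 46.7 / 0.5218 = 89.5 ng/mL.

89.5 ng/mL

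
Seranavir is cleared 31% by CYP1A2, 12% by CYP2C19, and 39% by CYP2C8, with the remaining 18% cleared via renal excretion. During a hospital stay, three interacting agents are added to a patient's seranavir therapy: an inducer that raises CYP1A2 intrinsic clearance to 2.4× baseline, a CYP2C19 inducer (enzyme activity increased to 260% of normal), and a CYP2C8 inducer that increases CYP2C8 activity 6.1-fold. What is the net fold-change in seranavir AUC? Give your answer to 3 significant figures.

0.277

CYP1A2: 0.31 × 2.4 = 0.744
CYP2C19: 0.12 × 2.6 = 0.312
CYP2C8: 0.39 × 6.1 = 2.379
Other: 0.18 (unchanged)
Relative clearance = 0.744 + 0.312 + 2.379 + 0.18 = 3.615.
AUC ∝ 1/CL: fold-change = 1 / 3.615 = 0.277.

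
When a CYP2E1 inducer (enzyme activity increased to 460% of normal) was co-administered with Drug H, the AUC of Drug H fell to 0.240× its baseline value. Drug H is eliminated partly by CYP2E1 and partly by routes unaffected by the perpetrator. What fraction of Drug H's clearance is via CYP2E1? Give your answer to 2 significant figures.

0.88

Let fm be the CYP2E1 fraction. New clearance relative to baseline = fm × 4.6 + (1 − fm).
AUC ratio = 1 / (new CL fraction), so new CL fraction = 1 / 0.240 = 4.167.
fm × 4.6 + 1 − fm = 4.167  ⇒  fm × (4.6 − 1) = 3.167  ⇒  fm = 0.88.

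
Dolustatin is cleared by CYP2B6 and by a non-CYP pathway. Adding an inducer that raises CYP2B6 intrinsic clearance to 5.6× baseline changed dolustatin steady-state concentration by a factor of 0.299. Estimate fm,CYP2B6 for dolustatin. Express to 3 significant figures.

Write x for the fraction cleared via CYP2B6. The observed steady-state concentration change means clearance rose to 1/0.299 = 3.344 of baseline.
Setting x·5.6 + (1 − x) = 3.344 and solving: x = (3.344 − 1)/(5.6 − 1) = 0.510.

0.510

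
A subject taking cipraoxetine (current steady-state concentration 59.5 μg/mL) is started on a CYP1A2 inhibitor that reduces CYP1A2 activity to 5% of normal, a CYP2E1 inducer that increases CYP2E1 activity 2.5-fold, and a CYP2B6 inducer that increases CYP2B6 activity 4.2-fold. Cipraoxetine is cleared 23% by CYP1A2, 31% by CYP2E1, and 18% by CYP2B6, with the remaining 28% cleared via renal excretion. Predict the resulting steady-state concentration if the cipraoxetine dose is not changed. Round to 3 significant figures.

32.6 μg/mL

CYP1A2: 0.23 × 0.05 = 0.0115
CYP2E1: 0.31 × 2.5 = 0.775
CYP2B6: 0.18 × 4.2 = 0.756
Other: 0.28 (unchanged)
Relative clearance = 0.0115 + 0.775 + 0.756 + 0.28 = 1.8225.
Steady-state concentration ∝ 1/CL: new value = 59.5 / 1.8225 = 32.6 μg/mL.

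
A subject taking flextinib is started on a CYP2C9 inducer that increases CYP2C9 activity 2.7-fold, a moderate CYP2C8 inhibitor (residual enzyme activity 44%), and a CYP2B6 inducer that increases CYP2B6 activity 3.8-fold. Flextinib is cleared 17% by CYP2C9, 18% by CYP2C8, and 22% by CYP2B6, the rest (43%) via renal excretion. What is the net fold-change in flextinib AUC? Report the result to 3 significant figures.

0.554

The CYP2C9 pathway (17% of clearance) is boosted to 2.7× activity: 0.17 × 2.7 = 0.459.
The CYP2C8 pathway (18% of clearance) falls to 0.44× activity: 0.18 × 0.44 = 0.0792.
The CYP2B6 pathway (22% of clearance) is boosted to 3.8× activity: 0.22 × 3.8 = 0.836.
Non-CYP routes (43%) are unchanged.
New clearance relative to baseline: 0.459 + 0.0792 + 0.836 + 0.43 = 1.8042.
AUC ∝ 1/CL: fold-change = 1 / 1.8042 = 0.554.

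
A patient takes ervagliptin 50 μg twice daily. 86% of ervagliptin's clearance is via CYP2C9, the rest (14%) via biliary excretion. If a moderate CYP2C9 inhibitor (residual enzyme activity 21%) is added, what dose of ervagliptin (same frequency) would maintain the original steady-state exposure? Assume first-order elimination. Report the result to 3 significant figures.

16.0 μg

The CYP2C9 pathway (86% of clearance) falls to 0.21× activity: 0.86 × 0.21 = 0.1806.
Non-CYP routes (14%) are unchanged.
New clearance relative to baseline: 0.1806 + 0.14 = 0.3206.
Css,avg = (dose rate)/CL, so holding Css fixed requires dose ∝ CL: 50 × 0.3206 = 16.0 μg.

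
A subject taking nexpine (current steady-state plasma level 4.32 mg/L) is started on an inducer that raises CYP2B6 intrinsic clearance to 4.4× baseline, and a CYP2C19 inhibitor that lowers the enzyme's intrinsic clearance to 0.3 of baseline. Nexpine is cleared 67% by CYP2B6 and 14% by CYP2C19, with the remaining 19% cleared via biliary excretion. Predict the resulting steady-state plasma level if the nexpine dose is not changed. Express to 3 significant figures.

The CYP2B6 pathway (67% of clearance) is boosted to 4.4× activity: 0.67 × 4.4 = 2.948.
The CYP2C19 pathway (14% of clearance) is reduced to 0.3× activity: 0.14 × 0.3 = 0.042.
Non-CYP routes (19%) are unchanged.
CL_new/CL_old = 2.948 + 0.042 + 0.19 = 3.18.
Steady-state plasma level ∝ 1/CL: new value = 4.32 / 3.18 = 1.36 mg/L.

1.36 mg/L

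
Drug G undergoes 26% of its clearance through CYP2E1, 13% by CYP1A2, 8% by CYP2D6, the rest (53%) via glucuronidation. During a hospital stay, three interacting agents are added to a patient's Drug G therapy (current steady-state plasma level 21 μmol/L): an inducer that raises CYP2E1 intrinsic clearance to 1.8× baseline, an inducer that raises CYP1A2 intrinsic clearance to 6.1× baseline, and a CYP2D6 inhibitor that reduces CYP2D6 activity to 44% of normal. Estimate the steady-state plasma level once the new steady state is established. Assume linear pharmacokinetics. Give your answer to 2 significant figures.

The CYP2E1 pathway (26% of clearance) is boosted to 1.8× activity: 0.26 × 1.8 = 0.468.
The CYP1A2 pathway (13% of clearance) rises to 6.1× activity: 0.13 × 6.1 = 0.793.
The CYP2D6 pathway (8% of clearance) is reduced to 0.44× activity: 0.08 × 0.44 = 0.0352.
Non-CYP routes (53%) are unchanged.
CL_new/CL_old = 0.468 + 0.793 + 0.0352 + 0.53 = 1.8262.
Dividing the baseline by the relative clearance: 21 / 1.8262 = 11 μmol/L.

11 μmol/L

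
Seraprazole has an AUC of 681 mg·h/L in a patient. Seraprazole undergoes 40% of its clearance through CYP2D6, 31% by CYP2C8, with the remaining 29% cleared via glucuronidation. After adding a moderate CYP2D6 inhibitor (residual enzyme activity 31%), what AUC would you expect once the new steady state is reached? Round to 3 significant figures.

941 mg·h/L

CYP2D6: 0.4 × 0.31 = 0.124
CYP2C8: 0.31 (unchanged)
Other: 0.29 (unchanged)
CL_new/CL_old = 0.124 + 0.31 + 0.29 = 0.724.
With dosing unchanged, AUC scales as 1/CL: 681 / 0.724 = 941 mg·h/L.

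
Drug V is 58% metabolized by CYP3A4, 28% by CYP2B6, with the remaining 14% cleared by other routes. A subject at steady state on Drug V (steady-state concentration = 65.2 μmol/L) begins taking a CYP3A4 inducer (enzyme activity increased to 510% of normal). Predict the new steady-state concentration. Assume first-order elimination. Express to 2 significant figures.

19 μmol/L

The CYP3A4 pathway (58% of clearance) increases to 5.1× activity: 0.58 × 5.1 = 2.958.
CYP2B6 (28%) and the residual 14% are unaffected.
Relative clearance = 2.958 + 0.28 + 0.14 = 3.378.
With dosing unchanged, steady-state concentration scales as 1/CL: 65.2 / 3.378 = 19 μmol/L.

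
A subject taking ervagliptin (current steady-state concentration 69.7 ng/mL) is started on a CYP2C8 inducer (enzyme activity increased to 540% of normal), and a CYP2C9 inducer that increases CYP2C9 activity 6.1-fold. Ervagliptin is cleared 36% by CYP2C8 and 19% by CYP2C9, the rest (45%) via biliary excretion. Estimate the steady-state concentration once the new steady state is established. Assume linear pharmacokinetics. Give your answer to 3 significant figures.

The CYP2C8 pathway (36% of clearance) increases to 5.4× activity: 0.36 × 5.4 = 1.944.
The CYP2C9 pathway (19% of clearance) rises to 6.1× activity: 0.19 × 6.1 = 1.159.
The remaining 45% of clearance is unaffected.
CL_new/CL_old = 1.944 + 1.159 + 0.45 = 3.553.
Dividing the baseline by the relative clearance: 69.7 / 3.553 = 19.6 ng/mL.

19.6 ng/mL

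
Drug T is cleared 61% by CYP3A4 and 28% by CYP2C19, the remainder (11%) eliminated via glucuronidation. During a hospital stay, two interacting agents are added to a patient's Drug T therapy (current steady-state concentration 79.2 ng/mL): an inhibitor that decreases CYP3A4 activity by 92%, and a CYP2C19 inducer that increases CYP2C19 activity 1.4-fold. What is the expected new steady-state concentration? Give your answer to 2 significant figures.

CYP3A4: 0.61 × 0.08 = 0.0488
CYP2C19: 0.28 × 1.4 = 0.392
Other: 0.11 (unchanged)
New clearance relative to baseline: 0.0488 + 0.392 + 0.11 = 0.5508.
Dividing the baseline by the relative clearance: 79.2 / 0.5508 = 1.4 × 10² ng/mL.

1.4 × 10² ng/mL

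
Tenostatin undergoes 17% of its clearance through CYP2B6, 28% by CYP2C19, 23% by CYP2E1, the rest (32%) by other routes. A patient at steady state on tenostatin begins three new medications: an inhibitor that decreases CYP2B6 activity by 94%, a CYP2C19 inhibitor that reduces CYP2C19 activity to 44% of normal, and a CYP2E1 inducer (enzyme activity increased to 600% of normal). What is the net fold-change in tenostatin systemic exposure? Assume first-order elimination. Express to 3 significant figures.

CYP2B6: 0.17 × 0.06 = 0.0102
CYP2C19: 0.28 × 0.44 = 0.1232
CYP2E1: 0.23 × 6 = 1.38
Other: 0.32 (unchanged)
New clearance relative to baseline: 0.0102 + 0.1232 + 1.38 + 0.32 = 1.8334.
Because systemic exposure varies inversely with clearance, the combined effect is 1 / 1.8334 = 0.545.

0.545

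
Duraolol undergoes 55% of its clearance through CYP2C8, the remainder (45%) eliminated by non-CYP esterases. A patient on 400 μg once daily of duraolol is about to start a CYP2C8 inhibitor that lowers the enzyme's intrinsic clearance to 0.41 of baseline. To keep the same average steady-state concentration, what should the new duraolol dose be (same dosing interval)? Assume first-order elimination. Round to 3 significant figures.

CYP2C8: 0.55 × 0.41 = 0.2255
Other: 0.45 (unchanged)
CL_new/CL_old = 0.2255 + 0.45 = 0.6755.
Exposure is unchanged when dose changes in proportion to clearance. New dose = 400 μg × 0.6755 = 270 μg.

270 μg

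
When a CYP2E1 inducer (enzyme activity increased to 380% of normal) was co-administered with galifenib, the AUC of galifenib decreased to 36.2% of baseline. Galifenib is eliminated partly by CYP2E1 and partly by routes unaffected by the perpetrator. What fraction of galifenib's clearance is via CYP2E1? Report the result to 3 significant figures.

CL'/CL = 1 / 0.362 = 2.762
3.8·fm + (1 − fm) = 2.762
fm = (2.762 − 1) / (3.8 − 1) = 0.629

0.629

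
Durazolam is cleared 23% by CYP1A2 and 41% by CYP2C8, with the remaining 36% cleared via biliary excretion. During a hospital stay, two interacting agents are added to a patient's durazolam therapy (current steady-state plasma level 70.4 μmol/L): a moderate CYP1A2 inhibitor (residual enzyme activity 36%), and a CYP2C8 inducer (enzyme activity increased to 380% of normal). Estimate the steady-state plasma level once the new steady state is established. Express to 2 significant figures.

35 μmol/L

CYP1A2: 0.23 × 0.36 = 0.0828
CYP2C8: 0.41 × 3.8 = 1.558
Other: 0.36 (unchanged)
Relative clearance = 0.0828 + 1.558 + 0.36 = 2.0008.
New steady-state plasma level = 70.4 / 2.0008 = 35 μmol/L (concentration scales inversely with clearance).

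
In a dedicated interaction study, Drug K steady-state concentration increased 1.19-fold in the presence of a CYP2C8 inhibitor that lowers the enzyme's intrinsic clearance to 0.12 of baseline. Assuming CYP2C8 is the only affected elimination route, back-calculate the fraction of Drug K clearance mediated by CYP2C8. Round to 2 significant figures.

0.18

Let fm be the CYP2C8 fraction. New clearance relative to baseline = fm × 0.12 + (1 − fm).
Steady-state concentration ratio = 1 / (new CL fraction), so new CL fraction = 1 / 1.19 = 0.8403.
fm × 0.12 + 1 − fm = 0.8403  ⇒  fm × (0.12 − 1) = −0.1597  ⇒  fm = 0.18.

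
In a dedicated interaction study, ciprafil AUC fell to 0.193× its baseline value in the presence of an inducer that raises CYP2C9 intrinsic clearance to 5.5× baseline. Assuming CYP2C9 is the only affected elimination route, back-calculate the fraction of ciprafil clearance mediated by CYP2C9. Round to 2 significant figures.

CL'/CL = 1 / 0.193 = 5.181
5.5·fm + (1 − fm) = 5.181
fm = (5.181 − 1) / (5.5 − 1) = 0.93

0.93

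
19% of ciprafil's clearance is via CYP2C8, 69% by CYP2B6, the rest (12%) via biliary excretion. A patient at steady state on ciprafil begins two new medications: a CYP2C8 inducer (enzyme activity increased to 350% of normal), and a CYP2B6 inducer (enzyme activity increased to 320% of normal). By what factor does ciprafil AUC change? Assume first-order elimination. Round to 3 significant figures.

CYP2C8: 0.19 × 3.5 = 0.665
CYP2B6: 0.69 × 3.2 = 2.208
Other: 0.12 (unchanged)
CL_new/CL_old = 0.665 + 2.208 + 0.12 = 2.993.
Net AUC ratio = 1 / 2.993 = 0.334.

0.334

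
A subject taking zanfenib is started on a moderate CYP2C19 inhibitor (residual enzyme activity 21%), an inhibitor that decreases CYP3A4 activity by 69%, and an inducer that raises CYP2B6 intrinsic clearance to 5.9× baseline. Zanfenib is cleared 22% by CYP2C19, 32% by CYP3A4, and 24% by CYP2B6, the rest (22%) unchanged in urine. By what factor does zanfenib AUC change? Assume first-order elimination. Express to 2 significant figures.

0.56

The CYP2C19 pathway (22% of clearance) is reduced to 0.21× activity: 0.22 × 0.21 = 0.0462.
The CYP3A4 pathway (32% of clearance) is reduced to 0.31× activity: 0.32 × 0.31 = 0.0992.
The CYP2B6 pathway (24% of clearance) is boosted to 5.9× activity: 0.24 × 5.9 = 1.416.
The remaining 22% of clearance is unaffected.
Relative clearance = 0.0462 + 0.0992 + 1.416 + 0.22 = 1.7814.
Because AUC varies inversely with clearance, the combined effect is 1 / 1.7814 = 0.56.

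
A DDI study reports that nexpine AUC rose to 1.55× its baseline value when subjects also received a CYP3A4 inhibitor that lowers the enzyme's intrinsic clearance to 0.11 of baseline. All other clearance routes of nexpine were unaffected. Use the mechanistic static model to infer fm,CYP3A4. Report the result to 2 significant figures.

0.40

Call the CYP3A4 fraction fm. After the interaction, CL_new/CL_old = fm × 0.11 + (1 − fm).
AUC ratio = 1 / (new CL fraction), so new CL fraction = 1 / 1.55 = 0.6452.
fm × 0.11 + 1 − fm = 0.6452  ⇒  fm × (0.11 − 1) = −0.3548  ⇒  fm = 0.40.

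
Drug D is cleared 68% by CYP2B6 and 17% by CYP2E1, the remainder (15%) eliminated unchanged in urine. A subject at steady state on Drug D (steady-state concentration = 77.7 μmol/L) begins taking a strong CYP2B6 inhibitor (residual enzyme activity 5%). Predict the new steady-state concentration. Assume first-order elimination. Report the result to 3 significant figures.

219 μmol/L

CYP2B6: 0.68 × 0.05 = 0.034
CYP2E1: 0.17 (unchanged)
Other: 0.15 (unchanged)
CL_new/CL_old = 0.034 + 0.17 + 0.15 = 0.354.
New steady-state concentration = baseline ÷ relative clearance = 77.7 / 0.354 = 219 μmol/L.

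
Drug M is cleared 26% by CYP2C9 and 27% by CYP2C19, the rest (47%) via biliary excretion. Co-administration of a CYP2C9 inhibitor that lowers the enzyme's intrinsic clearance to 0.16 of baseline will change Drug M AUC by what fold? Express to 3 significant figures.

CYP2C9: 0.26 × 0.16 = 0.0416
CYP2C19: 0.27 (unchanged)
Other: 0.47 (unchanged)
CL_new/CL_old = 0.0416 + 0.27 + 0.47 = 0.7816.
AUC ratio = CL_old/CL_new = 1 / 0.7816 = 1.28.

1.28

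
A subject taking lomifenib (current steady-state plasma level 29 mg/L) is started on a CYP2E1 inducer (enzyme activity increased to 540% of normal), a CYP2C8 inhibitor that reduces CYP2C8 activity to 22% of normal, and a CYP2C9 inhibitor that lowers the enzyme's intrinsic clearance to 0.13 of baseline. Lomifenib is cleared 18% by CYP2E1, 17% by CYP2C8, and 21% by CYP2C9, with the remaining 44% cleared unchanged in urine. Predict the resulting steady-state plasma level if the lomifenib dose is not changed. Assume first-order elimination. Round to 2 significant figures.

The CYP2E1 pathway (18% of clearance) increases to 5.4× activity: 0.18 × 5.4 = 0.972.
The CYP2C8 pathway (17% of clearance) falls to 0.22× activity: 0.17 × 0.22 = 0.0374.
The CYP2C9 pathway (21% of clearance) drops to 0.13× activity: 0.21 × 0.13 = 0.0273.
Non-CYP routes (44%) are unchanged.
CL_new/CL_old = 0.972 + 0.0374 + 0.0273 + 0.44 = 1.4767.
Dividing the baseline by the relative clearance: 29 / 1.4767 = 20 mg/L.

20 mg/L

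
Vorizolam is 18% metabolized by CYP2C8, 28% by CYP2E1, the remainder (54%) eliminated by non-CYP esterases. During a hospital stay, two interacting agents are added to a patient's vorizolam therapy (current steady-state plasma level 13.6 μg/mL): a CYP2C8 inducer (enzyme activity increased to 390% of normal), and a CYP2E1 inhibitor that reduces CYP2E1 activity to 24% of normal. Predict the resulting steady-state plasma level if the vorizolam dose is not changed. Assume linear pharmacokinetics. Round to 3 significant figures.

CYP2C8: 0.18 × 3.9 = 0.702
CYP2E1: 0.28 × 0.24 = 0.0672
Other: 0.54 (unchanged)
CL_new/CL_old = 0.702 + 0.0672 + 0.54 = 1.3092.
New steady-state plasma level = 13.6 / 1.3092 = 10.4 μg/mL (concentration scales inversely with clearance).

10.4 μg/mL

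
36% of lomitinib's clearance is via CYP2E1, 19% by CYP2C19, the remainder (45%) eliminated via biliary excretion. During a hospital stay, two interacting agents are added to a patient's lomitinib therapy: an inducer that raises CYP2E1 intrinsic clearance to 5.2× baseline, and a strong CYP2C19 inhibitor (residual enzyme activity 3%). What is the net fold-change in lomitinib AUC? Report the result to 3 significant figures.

The CYP2E1 pathway (36% of clearance) rises to 5.2× activity: 0.36 × 5.2 = 1.872.
The CYP2C19 pathway (19% of clearance) is reduced to 0.03× activity: 0.19 × 0.03 = 0.0057.
Non-CYP routes (45%) are unchanged.
CL_new/CL_old = 1.872 + 0.0057 + 0.45 = 2.3277.
AUC ∝ 1/CL: fold-change = 1 / 2.3277 = 0.430.

0.430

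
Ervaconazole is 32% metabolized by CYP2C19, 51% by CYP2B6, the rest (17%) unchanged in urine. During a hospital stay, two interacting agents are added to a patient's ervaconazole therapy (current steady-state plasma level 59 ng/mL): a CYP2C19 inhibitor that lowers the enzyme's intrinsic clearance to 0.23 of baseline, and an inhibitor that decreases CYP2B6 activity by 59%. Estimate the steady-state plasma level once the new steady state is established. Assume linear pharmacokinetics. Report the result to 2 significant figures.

The CYP2C19 pathway (32% of clearance) drops to 0.23× activity: 0.32 × 0.23 = 0.0736.
The CYP2B6 pathway (51% of clearance) drops to 0.41× activity: 0.51 × 0.41 = 0.2091.
Non-CYP routes (17%) are unchanged.
CL_new/CL_old = 0.0736 + 0.2091 + 0.17 = 0.4527.
Steady-state plasma level ∝ 1/CL: new value = 59 / 0.4527 = 1.3 × 10² ng/mL.

1.3 × 10² ng/mL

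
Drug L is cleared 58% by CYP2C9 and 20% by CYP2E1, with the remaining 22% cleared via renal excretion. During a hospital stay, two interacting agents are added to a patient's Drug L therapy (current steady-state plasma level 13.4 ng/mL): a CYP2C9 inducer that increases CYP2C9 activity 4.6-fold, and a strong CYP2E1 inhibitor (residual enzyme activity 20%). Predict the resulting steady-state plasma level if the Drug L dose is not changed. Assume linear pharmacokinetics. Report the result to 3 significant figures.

4.58 ng/mL

CYP2C9: 0.58 × 4.6 = 2.668
CYP2E1: 0.2 × 0.2 = 0.04
Other: 0.22 (unchanged)
New clearance relative to baseline: 2.668 + 0.04 + 0.22 = 2.928.
Dividing the baseline by the relative clearance: 13.4 / 2.928 = 4.58 ng/mL.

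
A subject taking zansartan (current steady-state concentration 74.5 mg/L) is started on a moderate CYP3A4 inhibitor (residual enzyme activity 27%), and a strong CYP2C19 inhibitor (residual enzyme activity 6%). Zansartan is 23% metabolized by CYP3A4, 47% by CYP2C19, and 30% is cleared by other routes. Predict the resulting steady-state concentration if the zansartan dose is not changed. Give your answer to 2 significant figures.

1.9 × 10² mg/L

The CYP3A4 pathway (23% of clearance) is reduced to 0.27× activity: 0.23 × 0.27 = 0.0621.
The CYP2C19 pathway (47% of clearance) drops to 0.06× activity: 0.47 × 0.06 = 0.0282.
Non-CYP routes (30%) are unchanged.
New clearance relative to baseline: 0.0621 + 0.0282 + 0.3 = 0.3903.
New steady-state concentration = 74.5 / 0.3903 = 1.9 × 10² mg/L (concentration scales inversely with clearance).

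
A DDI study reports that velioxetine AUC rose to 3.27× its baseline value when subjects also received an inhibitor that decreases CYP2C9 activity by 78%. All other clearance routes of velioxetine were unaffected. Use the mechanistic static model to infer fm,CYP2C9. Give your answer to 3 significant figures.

0.890

Call the CYP2C9 fraction fm. After the interaction, CL_new/CL_old = fm × 0.22 + (1 − fm).
AUC ratio = 1 / (new CL fraction), so new CL fraction = 1 / 3.27 = 0.3058.
fm × 0.22 + 1 − fm = 0.3058  ⇒  fm × (0.22 − 1) = −0.6942  ⇒  fm = 0.890.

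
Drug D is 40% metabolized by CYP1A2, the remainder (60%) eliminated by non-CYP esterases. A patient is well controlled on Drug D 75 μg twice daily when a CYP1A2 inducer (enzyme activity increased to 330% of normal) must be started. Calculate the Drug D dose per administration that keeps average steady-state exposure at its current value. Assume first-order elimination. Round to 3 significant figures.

CYP1A2: 0.4 × 3.3 = 1.32
Other: 0.6 (unchanged)
CL_new/CL_old = 1.32 + 0.6 = 1.92.
Css,avg = (dose rate)/CL, so holding Css fixed requires dose ∝ CL: 75 × 1.92 = 144 μg.

144 μg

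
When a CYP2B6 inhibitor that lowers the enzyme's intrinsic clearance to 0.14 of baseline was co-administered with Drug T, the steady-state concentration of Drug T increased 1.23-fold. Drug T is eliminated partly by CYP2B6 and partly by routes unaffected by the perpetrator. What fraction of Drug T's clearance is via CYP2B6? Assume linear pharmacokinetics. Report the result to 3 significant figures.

CL'/CL = 1 / 1.23 = 0.813
0.14·fm + (1 − fm) = 0.813
fm = (0.813 − 1) / (0.14 − 1) = 0.217

0.217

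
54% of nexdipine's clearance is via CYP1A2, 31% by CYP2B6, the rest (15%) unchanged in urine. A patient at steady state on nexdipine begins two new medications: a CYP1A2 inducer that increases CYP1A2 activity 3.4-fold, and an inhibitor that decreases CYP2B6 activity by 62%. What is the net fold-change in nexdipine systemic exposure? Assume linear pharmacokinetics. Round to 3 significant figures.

0.475

CYP1A2: 0.54 × 3.4 = 1.836
CYP2B6: 0.31 × 0.38 = 0.1178
Other: 0.15 (unchanged)
Relative clearance = 1.836 + 0.1178 + 0.15 = 2.1038.
Systemic exposure ∝ 1/CL: fold-change = 1 / 2.1038 = 0.475.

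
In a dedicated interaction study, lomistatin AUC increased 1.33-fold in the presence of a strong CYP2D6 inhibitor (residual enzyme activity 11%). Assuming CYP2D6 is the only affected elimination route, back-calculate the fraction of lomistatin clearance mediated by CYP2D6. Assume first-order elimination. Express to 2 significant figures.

0.28

Let x = fm,CYP2D6. Because AUC ∝ 1/CL, relative clearance fell to 1/1.33 = 0.7519.
Only the CYP2D6 route changed, so 0.7519 = x·0.11 + (1 − x), giving x = 0.28.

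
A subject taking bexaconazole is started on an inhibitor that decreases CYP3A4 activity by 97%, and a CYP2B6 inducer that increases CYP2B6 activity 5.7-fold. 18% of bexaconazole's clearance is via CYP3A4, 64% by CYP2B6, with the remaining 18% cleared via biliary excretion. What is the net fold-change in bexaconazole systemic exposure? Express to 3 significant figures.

The CYP3A4 pathway (18% of clearance) is reduced to 0.03× activity: 0.18 × 0.03 = 0.0054.
The CYP2B6 pathway (64% of clearance) increases to 5.7× activity: 0.64 × 5.7 = 3.648.
The remaining 18% of clearance is unaffected.
Relative clearance = 0.0054 + 3.648 + 0.18 = 3.8334.
Systemic exposure ∝ 1/CL: fold-change = 1 / 3.8334 = 0.261.

0.261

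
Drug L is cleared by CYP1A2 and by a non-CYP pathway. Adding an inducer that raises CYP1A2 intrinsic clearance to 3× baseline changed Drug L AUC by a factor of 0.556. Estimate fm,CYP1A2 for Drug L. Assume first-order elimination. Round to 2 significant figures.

0.40

Let x = fm,CYP1A2. Because AUC ∝ 1/CL, relative clearance rose to 1/0.556 = 1.799.
Setting x·3 + (1 − x) = 1.799 and solving: x = (1.799 − 1)/(3 − 1) = 0.40.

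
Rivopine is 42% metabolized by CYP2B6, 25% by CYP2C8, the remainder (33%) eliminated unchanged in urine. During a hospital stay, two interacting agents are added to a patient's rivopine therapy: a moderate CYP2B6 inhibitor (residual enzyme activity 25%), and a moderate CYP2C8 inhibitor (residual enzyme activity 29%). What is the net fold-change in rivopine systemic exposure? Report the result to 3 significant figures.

1.97

The CYP2B6 pathway (42% of clearance) drops to 0.25× activity: 0.42 × 0.25 = 0.105.
The CYP2C8 pathway (25% of clearance) is reduced to 0.29× activity: 0.25 × 0.29 = 0.0725.
The remaining 33% of clearance is unaffected.
CL_new/CL_old = 0.105 + 0.0725 + 0.33 = 0.5075.
Systemic exposure ∝ 1/CL: fold-change = 1 / 0.5075 = 1.97.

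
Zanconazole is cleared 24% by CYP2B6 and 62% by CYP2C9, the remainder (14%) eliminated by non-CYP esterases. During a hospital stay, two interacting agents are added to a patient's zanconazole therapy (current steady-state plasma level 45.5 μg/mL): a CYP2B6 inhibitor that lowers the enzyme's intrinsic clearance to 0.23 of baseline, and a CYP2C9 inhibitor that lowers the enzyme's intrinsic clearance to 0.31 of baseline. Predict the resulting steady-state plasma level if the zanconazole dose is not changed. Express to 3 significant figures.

117 μg/mL

CYP2B6: 0.24 × 0.23 = 0.0552
CYP2C9: 0.62 × 0.31 = 0.1922
Other: 0.14 (unchanged)
Relative clearance = 0.0552 + 0.1922 + 0.14 = 0.3874.
Dividing the baseline by the relative clearance: 45.5 / 0.3874 = 117 μg/mL.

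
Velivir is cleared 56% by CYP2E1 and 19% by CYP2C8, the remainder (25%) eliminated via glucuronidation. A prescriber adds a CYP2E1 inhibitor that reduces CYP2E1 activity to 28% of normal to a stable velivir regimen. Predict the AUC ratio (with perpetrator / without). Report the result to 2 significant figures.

The CYP2E1 pathway (56% of clearance) drops to 0.28× activity: 0.56 × 0.28 = 0.1568.
CYP2C8 (19%) and the residual 25% are unaffected.
Relative clearance = 0.1568 + 0.19 + 0.25 = 0.5968.
Since AUC ∝ 1/CL, the ratio is 1 / 0.5968 = 1.7.

1.7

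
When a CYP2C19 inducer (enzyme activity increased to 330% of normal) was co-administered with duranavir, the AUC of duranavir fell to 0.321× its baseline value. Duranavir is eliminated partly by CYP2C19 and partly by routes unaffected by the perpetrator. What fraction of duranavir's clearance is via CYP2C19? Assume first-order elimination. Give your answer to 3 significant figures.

Let x = fm,CYP2C19. Because AUC ∝ 1/CL, relative clearance rose to 1/0.321 = 3.115.
Only the CYP2C19 route changed, so 3.115 = x·3.3 + (1 − x), giving x = 0.920.

0.920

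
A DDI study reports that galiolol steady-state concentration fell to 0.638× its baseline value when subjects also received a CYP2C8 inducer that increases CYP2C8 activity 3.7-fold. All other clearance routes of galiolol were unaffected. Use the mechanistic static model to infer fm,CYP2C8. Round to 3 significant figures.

Let fm be the CYP2C8 fraction. New clearance relative to baseline = fm × 3.7 + (1 − fm).
Steady-state concentration ratio = 1 / (new CL fraction), so new CL fraction = 1 / 0.638 = 1.567.
fm × 3.7 + 1 − fm = 1.567  ⇒  fm × (3.7 − 1) = 0.5674  ⇒  fm = 0.210.

0.210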